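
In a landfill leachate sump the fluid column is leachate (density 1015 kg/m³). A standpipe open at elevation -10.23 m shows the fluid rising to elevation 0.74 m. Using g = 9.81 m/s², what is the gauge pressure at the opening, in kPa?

P ≈ 109 kPa

Pressure head ψ = h − z = 0.74 − (-10.23) = 10.97 m.
P = ρgψ = 1015 × 9.81 × 10.97 = 109230 Pa ≈ 109 kPa.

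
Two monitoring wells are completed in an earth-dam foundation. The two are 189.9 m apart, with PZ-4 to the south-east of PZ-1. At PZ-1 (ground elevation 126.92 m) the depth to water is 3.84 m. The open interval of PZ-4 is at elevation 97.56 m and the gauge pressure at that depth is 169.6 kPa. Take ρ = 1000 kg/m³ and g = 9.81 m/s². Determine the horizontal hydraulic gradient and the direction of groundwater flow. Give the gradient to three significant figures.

Total head at PZ-1: h = 126.92 − 3.84 = 123.08 m.
Pressure head at PZ-4: ψ = P/(ρg) = 169.6×1000 / (1000 × 9.81) = 17.29 m.
Total head at PZ-4: h = z + ψ = 97.56 + 17.29 = 114.85 m.
Head difference: h(PZ-1) − h(PZ-4) = 123.08 − 114.85 = 8.23 m.
Hydraulic gradient: i = |Δh| / L = 8.23 / 189.9 = 0.0433.
Flow is from higher to lower head: from PZ-1 toward PZ-4, i.e. toward the south-east.

i ≈ 0.0433; groundwater flows toward the south-east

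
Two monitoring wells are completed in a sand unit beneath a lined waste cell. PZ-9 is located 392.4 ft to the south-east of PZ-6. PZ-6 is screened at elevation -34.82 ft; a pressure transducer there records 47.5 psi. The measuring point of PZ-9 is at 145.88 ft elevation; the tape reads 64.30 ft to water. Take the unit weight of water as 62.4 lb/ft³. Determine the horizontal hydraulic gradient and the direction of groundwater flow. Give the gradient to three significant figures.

i ≈ 0.0173; groundwater flows toward the north-west

Pressure head at PZ-6: ψ = 144·P/γ = 144 × 47.5 / 62.4 = 109.62 ft.
Total head at PZ-6: h = z + ψ = -34.82 + 109.62 = 74.80 ft.
Total head at PZ-9: h = 145.88 − 64.30 = 81.58 ft.
Head difference: h(PZ-6) − h(PZ-9) = 74.80 − 81.58 = -6.78 ft.
Hydraulic gradient: i = |Δh| / L = 6.78 / 392.4 = 0.0173.
Flow is from higher to lower head: from PZ-9 toward PZ-6, i.e. toward the north-west.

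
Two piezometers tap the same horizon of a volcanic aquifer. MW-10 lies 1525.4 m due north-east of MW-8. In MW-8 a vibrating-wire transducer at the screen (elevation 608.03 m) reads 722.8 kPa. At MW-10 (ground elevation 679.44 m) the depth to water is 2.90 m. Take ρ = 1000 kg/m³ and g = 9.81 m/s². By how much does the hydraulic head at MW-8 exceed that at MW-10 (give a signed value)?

Pressure head at MW-8: ψ = P/(ρg) = 722.8×1000 / (1000 × 9.81) = 73.68 m.
Total head at MW-8: h = z + ψ = 608.03 + 73.68 = 681.71 m.
Total head at MW-10: h = 679.44 − 2.90 = 676.54 m.
Head difference: h(MW-8) − h(MW-10) = 681.71 − 676.54 = 5.17 m.

Δh ≈ 5.17 m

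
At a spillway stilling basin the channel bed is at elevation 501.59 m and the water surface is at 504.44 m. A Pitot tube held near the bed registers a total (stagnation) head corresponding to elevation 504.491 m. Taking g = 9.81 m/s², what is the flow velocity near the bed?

v ≈ 1.00 m/s

Near the bed, under hydrostatic conditions, the piezometric head (z + ψ) equals the free-surface elevation, 504.44 m.
Velocity head = total − piezometric = 504.491 − 504.44 = 0.051 m.
v = √(2g·h_v) = √(2 × 9.81 × 0.051) = 1.00 m/s.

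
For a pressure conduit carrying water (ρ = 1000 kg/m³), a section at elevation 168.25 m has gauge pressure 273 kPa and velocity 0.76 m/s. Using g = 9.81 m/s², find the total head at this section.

h ≈ 196.11 m

Pressure head ψ = P/(ρg) = 273×1000 / (1000 × 9.81) = 27.83 m.
Velocity head = v²/(2g) = 0.76² / (2 × 9.81) = 0.029 m.
h = z + ψ + v²/(2g) = 168.25 + 27.83 + 0.029 = 196.11 m.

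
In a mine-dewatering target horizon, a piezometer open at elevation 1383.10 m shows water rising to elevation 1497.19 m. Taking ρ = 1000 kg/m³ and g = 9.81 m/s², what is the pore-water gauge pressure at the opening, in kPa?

Pressure head ψ = h − z = 1497.19 − 1383.10 = 114.09 m.
P = ρgψ = 1000 × 9.81 × 114.09 = 1119223 Pa ≈ 1120 kPa.

P ≈ 1120 kPa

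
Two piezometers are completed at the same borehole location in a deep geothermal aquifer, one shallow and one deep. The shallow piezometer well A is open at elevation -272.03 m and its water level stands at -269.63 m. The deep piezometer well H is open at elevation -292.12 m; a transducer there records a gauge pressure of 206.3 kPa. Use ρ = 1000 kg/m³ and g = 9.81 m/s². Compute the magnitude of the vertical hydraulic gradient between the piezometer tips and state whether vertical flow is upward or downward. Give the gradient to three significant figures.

Total head at well A: h = -269.63 m (water level in the standpipe).
Pressure head at well H: ψ = P/(ρg) = 206.3×1000 / (1000 × 9.81) = 21.03 m.
Total head at well H: h = z + ψ = -292.12 + 21.03 = -271.09 m.
Δh = h(well A) − h(well H) = -269.63 − (-271.09) = 1.46 m.
Vertical separation Δz = -272.03 − (-292.12) = 20.09 m.
|i_v| = |Δh| / Δz = 1.46 / 20.09 = 0.0727.
Head is higher in the shallow piezometer, so vertical flow is downward (recharge condition).

|i_v| ≈ 0.0727; vertical flow is downward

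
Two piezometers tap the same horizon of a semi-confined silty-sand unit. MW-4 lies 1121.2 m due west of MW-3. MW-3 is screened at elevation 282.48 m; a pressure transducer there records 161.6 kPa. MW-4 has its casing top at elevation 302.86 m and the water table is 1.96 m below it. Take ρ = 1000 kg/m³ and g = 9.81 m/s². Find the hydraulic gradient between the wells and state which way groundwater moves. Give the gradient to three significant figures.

Pressure head at MW-3: ψ = P/(ρg) = 161.6×1000 / (1000 × 9.81) = 16.47 m.
Total head at MW-3: h = z + ψ = 282.48 + 16.47 = 298.95 m.
Total head at MW-4: h = 302.86 − 1.96 = 300.90 m.
Head difference: h(MW-3) − h(MW-4) = 298.95 − 300.90 = -1.95 m.
Hydraulic gradient: i = |Δh| / L = 1.95 / 1121.2 = 0.00174.
Flow is from higher to lower head: from MW-4 toward MW-3, i.e. toward the east.

i ≈ 0.00174; groundwater flows toward the east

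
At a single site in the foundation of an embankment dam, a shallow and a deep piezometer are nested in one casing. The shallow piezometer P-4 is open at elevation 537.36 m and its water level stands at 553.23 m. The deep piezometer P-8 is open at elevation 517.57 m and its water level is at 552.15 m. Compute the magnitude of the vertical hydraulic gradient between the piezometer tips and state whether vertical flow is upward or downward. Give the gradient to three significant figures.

Total head at P-4: h = 553.23 m (water level in the standpipe).
Total head at P-8: h = 552.15 m.
Δh = h(P-4) − h(P-8) = 553.23 − 552.15 = 1.08 m.
Vertical separation Δz = 537.36 − 517.57 = 19.79 m.
|i_v| = |Δh| / Δz = 1.08 / 19.79 = 0.0546.
Head is higher in the shallow piezometer, so vertical flow is downward (recharge condition).

|i_v| ≈ 0.0546; vertical flow is downward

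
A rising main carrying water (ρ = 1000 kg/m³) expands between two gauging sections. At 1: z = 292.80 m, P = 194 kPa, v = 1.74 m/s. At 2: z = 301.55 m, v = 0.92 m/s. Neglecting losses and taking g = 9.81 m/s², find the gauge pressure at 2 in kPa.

Pressure head at 1: ψ₁ = P₁/(ρg) = 194×1000 / (1000 × 9.81) = 19.78 m.
Velocity heads: v₁²/2g = 1.74²/19.62 = 0.154 m; v₂²/2g = 0.92²/19.62 = 0.043 m.
Total head H = z₁ + ψ₁ + v₁²/2g = 292.80 + 19.78 + 0.154 = 312.73 m.
ψ₂ = H − z₂ − v₂²/2g = 312.73 − 301.55 − 0.043 = 11.14 m.
P₂ = ρgψ₂ = 1000 × 9.81 × 11.14 ≈ 109 kPa.

P₂ ≈ 109 kPa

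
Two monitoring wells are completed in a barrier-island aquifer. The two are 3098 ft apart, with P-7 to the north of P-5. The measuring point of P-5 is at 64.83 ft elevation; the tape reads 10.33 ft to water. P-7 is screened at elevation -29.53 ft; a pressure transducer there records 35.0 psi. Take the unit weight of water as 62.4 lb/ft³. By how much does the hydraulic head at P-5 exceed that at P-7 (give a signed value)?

Total head at P-5: h = 64.83 − 10.33 = 54.50 ft.
Pressure head at P-7: ψ = 144·P/γ = 144 × 35.0 / 62.4 = 80.77 ft.
Total head at P-7: h = z + ψ = -29.53 + 80.77 = 51.24 ft.
Head difference: h(P-5) − h(P-7) = 54.50 − 51.24 = 3.26 ft.

Δh ≈ 3.26 ft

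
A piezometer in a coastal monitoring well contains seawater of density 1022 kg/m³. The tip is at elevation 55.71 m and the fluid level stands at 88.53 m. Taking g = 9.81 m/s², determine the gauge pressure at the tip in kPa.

P ≈ 329 kPa

Pressure head ψ = h − z = 88.53 − 55.71 = 32.82 m.
P = ρgψ = 1022 × 9.81 × 32.82 = 329047 Pa ≈ 329 kPa.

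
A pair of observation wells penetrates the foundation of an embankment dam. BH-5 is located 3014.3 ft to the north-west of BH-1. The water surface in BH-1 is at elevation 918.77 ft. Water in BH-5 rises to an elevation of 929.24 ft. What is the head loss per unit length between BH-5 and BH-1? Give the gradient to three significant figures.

Total head at BH-1: h = 918.77 ft (water level in the piezometer is the total head).
Total head at BH-5: h = 929.24 ft (water level in the piezometer is the total head).
Head difference: h(BH-1) − h(BH-5) = 918.77 − 929.24 = -10.47 ft.
Hydraulic gradient: i = |Δh| / L = 10.47 / 3014.3 = 0.00347.

i ≈ 0.00347 ft/ft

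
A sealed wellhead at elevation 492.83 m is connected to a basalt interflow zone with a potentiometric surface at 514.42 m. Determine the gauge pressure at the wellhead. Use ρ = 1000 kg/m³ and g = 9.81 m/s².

P ≈ 212 kPa

Head above the cap: Δh = 514.42 − 492.83 = 21.59 m.
P = ρgΔh = 1000 × 9.81 × 21.59 = 211798 Pa ≈ 212 kPa.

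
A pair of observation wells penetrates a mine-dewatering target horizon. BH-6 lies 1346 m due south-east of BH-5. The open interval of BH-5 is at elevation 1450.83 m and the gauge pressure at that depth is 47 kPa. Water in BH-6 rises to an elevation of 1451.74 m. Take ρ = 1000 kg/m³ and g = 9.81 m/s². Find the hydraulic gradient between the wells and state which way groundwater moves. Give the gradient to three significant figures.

Pressure head at BH-5: ψ = P/(ρg) = 47×1000 / (1000 × 9.81) = 4.79 m.
Total head at BH-5: h = z + ψ = 1450.83 + 4.79 = 1455.62 m.
Total head at BH-6: h = 1451.74 m (water level in the piezometer is the total head).
Head difference: h(BH-5) − h(BH-6) = 1455.62 − 1451.74 = 3.88 m.
Hydraulic gradient: i = |Δh| / L = 3.88 / 1346 = 0.00288.
Flow is from higher to lower head: from BH-5 toward BH-6, i.e. toward the south-east.

i ≈ 0.00288; groundwater flows toward the south-east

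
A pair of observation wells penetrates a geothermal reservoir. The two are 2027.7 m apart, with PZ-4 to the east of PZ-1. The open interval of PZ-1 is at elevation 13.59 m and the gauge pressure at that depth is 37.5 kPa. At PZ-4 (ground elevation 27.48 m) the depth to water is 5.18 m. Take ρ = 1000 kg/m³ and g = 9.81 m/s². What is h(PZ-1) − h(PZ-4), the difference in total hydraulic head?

Pressure head at PZ-1: ψ = P/(ρg) = 37.5×1000 / (1000 × 9.81) = 3.82 m.
Total head at PZ-1: h = z + ψ = 13.59 + 3.82 = 17.41 m.
Total head at PZ-4: h = 27.48 − 5.18 = 22.30 m.
Head difference: h(PZ-1) − h(PZ-4) = 17.41 − 22.30 = -4.89 m.

Δh ≈ -4.89 m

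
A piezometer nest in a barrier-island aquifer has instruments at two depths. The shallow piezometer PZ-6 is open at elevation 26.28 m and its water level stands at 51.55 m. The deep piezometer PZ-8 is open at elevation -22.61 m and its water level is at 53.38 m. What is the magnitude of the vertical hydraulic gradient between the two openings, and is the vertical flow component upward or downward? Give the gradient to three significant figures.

Total head at PZ-6: h = 51.55 m (water level in the standpipe).
Total head at PZ-8: h = 53.38 m.
Δh = h(PZ-6) − h(PZ-8) = 51.55 − 53.38 = -1.83 m.
Vertical separation Δz = 26.28 − (-22.61) = 48.89 m.
|i_v| = |Δh| / Δz = 1.83 / 48.89 = 0.0374.
Head is higher in the deep piezometer, so vertical flow is upward (discharge condition).

|i_v| ≈ 0.0374; vertical flow is upward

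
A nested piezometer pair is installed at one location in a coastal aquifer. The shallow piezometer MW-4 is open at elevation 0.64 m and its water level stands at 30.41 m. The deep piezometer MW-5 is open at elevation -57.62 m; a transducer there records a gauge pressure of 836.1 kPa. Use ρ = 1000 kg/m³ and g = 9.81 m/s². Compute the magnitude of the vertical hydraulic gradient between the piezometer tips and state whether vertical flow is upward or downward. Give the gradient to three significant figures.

Total head at MW-4: h = 30.41 m (water level in the standpipe).
Pressure head at MW-5: ψ = P/(ρg) = 836.1×1000 / (1000 × 9.81) = 85.23 m.
Total head at MW-5: h = z + ψ = -57.62 + 85.23 = 27.61 m.
Δh = h(MW-4) − h(MW-5) = 30.41 − 27.61 = 2.80 m.
Vertical separation Δz = 0.64 − (-57.62) = 58.26 m.
|i_v| = |Δh| / Δz = 2.80 / 58.26 = 0.0481.
Head is higher in the shallow piezometer, so vertical flow is downward (recharge condition).

|i_v| ≈ 0.0481; vertical flow is downward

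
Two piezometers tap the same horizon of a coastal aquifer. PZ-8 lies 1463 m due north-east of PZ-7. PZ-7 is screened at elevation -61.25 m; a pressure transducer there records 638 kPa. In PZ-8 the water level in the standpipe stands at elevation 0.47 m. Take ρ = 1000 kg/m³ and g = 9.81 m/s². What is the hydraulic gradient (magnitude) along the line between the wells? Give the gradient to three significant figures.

i ≈ 0.00227

Pressure head at PZ-7: ψ = P/(ρg) = 638×1000 / (1000 × 9.81) = 65.04 m.
Total head at PZ-7: h = z + ψ = -61.25 + 65.04 = 3.79 m.
Total head at PZ-8: h = 0.47 m (water level in the piezometer is the total head).
Head difference: h(PZ-7) − h(PZ-8) = 3.79 − 0.47 = 3.32 m.
Hydraulic gradient: i = |Δh| / L = 3.32 / 1463 = 0.00227.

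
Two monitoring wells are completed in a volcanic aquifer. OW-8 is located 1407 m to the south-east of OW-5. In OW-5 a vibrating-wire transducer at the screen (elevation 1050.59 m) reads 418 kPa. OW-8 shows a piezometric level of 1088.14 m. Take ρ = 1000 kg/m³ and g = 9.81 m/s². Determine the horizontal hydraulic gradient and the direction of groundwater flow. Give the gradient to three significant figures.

Pressure head at OW-5: ψ = P/(ρg) = 418×1000 / (1000 × 9.81) = 42.61 m.
Total head at OW-5: h = z + ψ = 1050.59 + 42.61 = 1093.20 m.
Total head at OW-8: h = 1088.14 m (water level in the piezometer is the total head).
Head difference: h(OW-5) − h(OW-8) = 1093.20 − 1088.14 = 5.06 m.
Hydraulic gradient: i = |Δh| / L = 5.06 / 1407 = 0.00360.
Flow is from higher to lower head: from OW-5 toward OW-8, i.e. toward the south-east.

i ≈ 0.00360; groundwater flows toward the south-east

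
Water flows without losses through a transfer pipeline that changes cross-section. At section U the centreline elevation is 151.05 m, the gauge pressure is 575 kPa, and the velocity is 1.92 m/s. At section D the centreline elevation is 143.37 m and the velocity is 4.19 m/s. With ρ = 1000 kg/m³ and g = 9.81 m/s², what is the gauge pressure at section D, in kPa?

Pressure head at U: ψ₁ = P₁/(ρg) = 575×1000 / (1000 × 9.81) = 58.61 m.
Velocity heads: v₁²/2g = 1.92²/19.62 = 0.188 m; v₂²/2g = 4.19²/19.62 = 0.895 m.
Total head H = z₁ + ψ₁ + v₁²/2g = 151.05 + 58.61 + 0.188 = 209.85 m.
ψ₂ = H − z₂ − v₂²/2g = 209.85 − 143.37 − 0.895 = 65.58 m.
P₂ = ρgψ₂ = 1000 × 9.81 × 65.58 ≈ 643 kPa.

P₂ ≈ 643 kPa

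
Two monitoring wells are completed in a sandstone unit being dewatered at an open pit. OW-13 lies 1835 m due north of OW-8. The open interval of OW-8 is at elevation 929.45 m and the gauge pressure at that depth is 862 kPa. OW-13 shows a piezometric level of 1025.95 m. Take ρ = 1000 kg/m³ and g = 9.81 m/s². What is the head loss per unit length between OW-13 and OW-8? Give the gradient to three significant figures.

i ≈ 0.00470 m/m

Pressure head at OW-8: ψ = P/(ρg) = 862×1000 / (1000 × 9.81) = 87.87 m.
Total head at OW-8: h = z + ψ = 929.45 + 87.87 = 1017.32 m.
Total head at OW-13: h = 1025.95 m (water level in the piezometer is the total head).
Head difference: h(OW-8) − h(OW-13) = 1017.32 − 1025.95 = -8.63 m.
Hydraulic gradient: i = |Δh| / L = 8.63 / 1835 = 0.00470.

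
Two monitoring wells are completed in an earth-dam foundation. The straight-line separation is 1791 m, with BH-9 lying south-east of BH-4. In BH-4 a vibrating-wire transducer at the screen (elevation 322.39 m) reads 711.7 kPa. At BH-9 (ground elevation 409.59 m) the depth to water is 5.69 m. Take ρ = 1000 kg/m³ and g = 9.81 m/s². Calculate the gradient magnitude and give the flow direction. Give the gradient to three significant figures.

i ≈ 0.00500; groundwater flows toward the north-west

Pressure head at BH-4: ψ = P/(ρg) = 711.7×1000 / (1000 × 9.81) = 72.55 m.
Total head at BH-4: h = z + ψ = 322.39 + 72.55 = 394.94 m.
Total head at BH-9: h = 409.59 − 5.69 = 403.90 m.
Head difference: h(BH-4) − h(BH-9) = 394.94 − 403.90 = -8.96 m.
Hydraulic gradient: i = |Δh| / L = 8.96 / 1791 = 0.00500.
Flow is from higher to lower head: from BH-9 toward BH-4, i.e. toward the north-west.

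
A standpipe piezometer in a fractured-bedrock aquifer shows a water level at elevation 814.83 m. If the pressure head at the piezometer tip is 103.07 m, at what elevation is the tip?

z ≈ 711.76 m

z = h − ψ = 814.83 − 103.07 = 711.76 m.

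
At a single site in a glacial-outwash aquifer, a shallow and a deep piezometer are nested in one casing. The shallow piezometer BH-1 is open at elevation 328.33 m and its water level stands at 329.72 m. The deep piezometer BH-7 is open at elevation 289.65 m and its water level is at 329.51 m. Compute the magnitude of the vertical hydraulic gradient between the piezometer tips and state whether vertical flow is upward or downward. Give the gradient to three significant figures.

Total head at BH-1: h = 329.72 m (water level in the standpipe).
Total head at BH-7: h = 329.51 m.
Δh = h(BH-1) − h(BH-7) = 329.72 − 329.51 = 0.21 m.
Vertical separation Δz = 328.33 − 289.65 = 38.68 m.
|i_v| = |Δh| / Δz = 0.21 / 38.68 = 0.00543.
Head is higher in the shallow piezometer, so vertical flow is downward (recharge condition).

|i_v| ≈ 0.00543; vertical flow is downward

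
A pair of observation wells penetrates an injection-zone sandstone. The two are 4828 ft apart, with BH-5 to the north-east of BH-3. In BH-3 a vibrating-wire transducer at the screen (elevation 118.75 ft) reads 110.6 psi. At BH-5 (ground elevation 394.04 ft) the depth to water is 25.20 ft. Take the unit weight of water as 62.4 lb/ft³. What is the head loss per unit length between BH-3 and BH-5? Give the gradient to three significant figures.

Pressure head at BH-3: ψ = 144·P/γ = 144 × 110.6 / 62.4 = 255.23 ft.
Total head at BH-3: h = z + ψ = 118.75 + 255.23 = 373.98 ft.
Total head at BH-5: h = 394.04 − 25.20 = 368.84 ft.
Head difference: h(BH-3) − h(BH-5) = 373.98 − 368.84 = 5.14 ft.
Hydraulic gradient: i = |Δh| / L = 5.14 / 4828 = 0.00106.

i ≈ 0.00106 ft/ft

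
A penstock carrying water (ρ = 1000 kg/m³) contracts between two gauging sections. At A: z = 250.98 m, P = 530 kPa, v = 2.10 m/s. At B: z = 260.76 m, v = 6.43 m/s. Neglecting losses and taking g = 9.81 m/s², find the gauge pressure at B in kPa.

Pressure head at A: ψ₁ = P₁/(ρg) = 530×1000 / (1000 × 9.81) = 54.03 m.
Velocity heads: v₁²/2g = 2.10²/19.62 = 0.225 m; v₂²/2g = 6.43²/19.62 = 2.107 m.
Total head H = z₁ + ψ₁ + v₁²/2g = 250.98 + 54.03 + 0.225 = 305.24 m.
ψ₂ = H − z₂ − v₂²/2g = 305.24 − 260.76 − 2.107 = 42.37 m.
P₂ = ρgψ₂ = 1000 × 9.81 × 42.37 ≈ 416 kPa.

P₂ ≈ 416 kPa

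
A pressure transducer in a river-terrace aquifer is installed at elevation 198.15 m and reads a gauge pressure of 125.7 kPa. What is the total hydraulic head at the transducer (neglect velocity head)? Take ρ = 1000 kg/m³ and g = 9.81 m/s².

h ≈ 210.96 m

ψ = P/(ρg) = 125.7×1000 / (1000 × 9.81) = 12.81 m.
h = z + ψ = 198.15 + 12.81 = 210.96 m.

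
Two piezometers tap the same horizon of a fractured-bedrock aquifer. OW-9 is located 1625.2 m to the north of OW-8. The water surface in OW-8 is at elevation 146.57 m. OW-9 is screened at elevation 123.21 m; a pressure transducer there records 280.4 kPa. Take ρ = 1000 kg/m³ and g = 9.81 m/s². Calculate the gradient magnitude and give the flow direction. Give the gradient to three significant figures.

Total head at OW-8: h = 146.57 m (water level in the piezometer is the total head).
Pressure head at OW-9: ψ = P/(ρg) = 280.4×1000 / (1000 × 9.81) = 28.58 m.
Total head at OW-9: h = z + ψ = 123.21 + 28.58 = 151.79 m.
Head difference: h(OW-8) − h(OW-9) = 146.57 − 151.79 = -5.22 m.
Hydraulic gradient: i = |Δh| / L = 5.22 / 1625.2 = 0.00321.
Flow is from higher to lower head: from OW-9 toward OW-8, i.e. toward the south.

i ≈ 0.00321; groundwater flows toward the south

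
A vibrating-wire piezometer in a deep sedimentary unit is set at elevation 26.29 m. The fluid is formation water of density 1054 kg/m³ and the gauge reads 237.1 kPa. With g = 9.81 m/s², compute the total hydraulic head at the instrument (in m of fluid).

ψ = P/(ρg) = 237.1×1000 / (1054 × 9.81) = 22.93 m.
h = z + ψ = 26.29 + 22.93 = 49.22 m.

h ≈ 49.22 m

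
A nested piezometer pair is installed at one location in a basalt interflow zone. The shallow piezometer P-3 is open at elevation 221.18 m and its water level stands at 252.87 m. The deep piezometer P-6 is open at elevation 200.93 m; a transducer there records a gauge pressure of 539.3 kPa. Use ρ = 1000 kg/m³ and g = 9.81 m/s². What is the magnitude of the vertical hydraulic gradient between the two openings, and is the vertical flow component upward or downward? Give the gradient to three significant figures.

|i_v| ≈ 0.150; vertical flow is upward

Total head at P-3: h = 252.87 m (water level in the standpipe).
Pressure head at P-6: ψ = P/(ρg) = 539.3×1000 / (1000 × 9.81) = 54.97 m.
Total head at P-6: h = z + ψ = 200.93 + 54.97 = 255.90 m.
Δh = h(P-3) − h(P-6) = 252.87 − 255.90 = -3.03 m.
Vertical separation Δz = 221.18 − 200.93 = 20.25 m.
|i_v| = |Δh| / Δz = 3.03 / 20.25 = 0.150.
Head is higher in the deep piezometer, so vertical flow is upward (discharge condition).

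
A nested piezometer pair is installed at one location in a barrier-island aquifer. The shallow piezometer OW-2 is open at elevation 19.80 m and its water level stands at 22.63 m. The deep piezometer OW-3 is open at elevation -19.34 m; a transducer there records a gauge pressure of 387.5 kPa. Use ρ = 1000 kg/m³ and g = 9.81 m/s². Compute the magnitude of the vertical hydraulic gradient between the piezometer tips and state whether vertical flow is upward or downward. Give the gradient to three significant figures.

Total head at OW-2: h = 22.63 m (water level in the standpipe).
Pressure head at OW-3: ψ = P/(ρg) = 387.5×1000 / (1000 × 9.81) = 39.50 m.
Total head at OW-3: h = z + ψ = -19.34 + 39.50 = 20.16 m.
Δh = h(OW-2) − h(OW-3) = 22.63 − 20.16 = 2.47 m.
Vertical separation Δz = 19.80 − (-19.34) = 39.14 m.
|i_v| = |Δh| / Δz = 2.47 / 39.14 = 0.0631.
Head is higher in the shallow piezometer, so vertical flow is downward (recharge condition).

|i_v| ≈ 0.0631; vertical flow is downward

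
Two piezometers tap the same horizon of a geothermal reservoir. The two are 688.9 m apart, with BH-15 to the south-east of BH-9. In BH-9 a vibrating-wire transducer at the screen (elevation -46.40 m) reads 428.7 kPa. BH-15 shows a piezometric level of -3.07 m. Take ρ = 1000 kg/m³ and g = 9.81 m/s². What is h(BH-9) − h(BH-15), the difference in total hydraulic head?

Pressure head at BH-9: ψ = P/(ρg) = 428.7×1000 / (1000 × 9.81) = 43.70 m.
Total head at BH-9: h = z + ψ = -46.40 + 43.70 = -2.70 m.
Total head at BH-15: h = -3.07 m (water level in the piezometer is the total head).
Head difference: h(BH-9) − h(BH-15) = -2.70 − (-3.07) = 0.37 m.

Δh ≈ 0.37 m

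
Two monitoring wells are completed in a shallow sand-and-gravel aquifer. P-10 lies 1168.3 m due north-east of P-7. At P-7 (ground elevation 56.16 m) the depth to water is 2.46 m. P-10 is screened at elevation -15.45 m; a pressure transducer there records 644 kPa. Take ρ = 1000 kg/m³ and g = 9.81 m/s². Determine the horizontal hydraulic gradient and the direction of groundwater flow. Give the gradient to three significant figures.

i ≈ 0.00300; groundwater flows toward the north-east

Total head at P-7: h = 56.16 − 2.46 = 53.70 m.
Pressure head at P-10: ψ = P/(ρg) = 644×1000 / (1000 × 9.81) = 65.65 m.
Total head at P-10: h = z + ψ = -15.45 + 65.65 = 50.20 m.
Head difference: h(P-7) − h(P-10) = 53.70 − 50.20 = 3.50 m.
Hydraulic gradient: i = |Δh| / L = 3.50 / 1168.3 = 0.00300.
Flow is from higher to lower head: from P-7 toward P-10, i.e. toward the north-east.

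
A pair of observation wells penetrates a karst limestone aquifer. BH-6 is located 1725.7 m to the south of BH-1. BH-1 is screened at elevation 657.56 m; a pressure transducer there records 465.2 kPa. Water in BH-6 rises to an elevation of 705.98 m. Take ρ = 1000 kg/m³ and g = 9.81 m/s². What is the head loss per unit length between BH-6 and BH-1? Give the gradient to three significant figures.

Pressure head at BH-1: ψ = P/(ρg) = 465.2×1000 / (1000 × 9.81) = 47.42 m.
Total head at BH-1: h = z + ψ = 657.56 + 47.42 = 704.98 m.
Total head at BH-6: h = 705.98 m (water level in the piezometer is the total head).
Head difference: h(BH-1) − h(BH-6) = 704.98 − 705.98 = -1.00 m.
Hydraulic gradient: i = |Δh| / L = 1.00 / 1725.7 = 0.000579.

i ≈ 0.000579 m/m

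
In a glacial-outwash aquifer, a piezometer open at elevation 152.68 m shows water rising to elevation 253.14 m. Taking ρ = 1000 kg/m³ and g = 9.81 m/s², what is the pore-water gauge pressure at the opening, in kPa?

Pressure head ψ = h − z = 253.14 − 152.68 = 100.46 m.
P = ρgψ = 1000 × 9.81 × 100.46 = 985513 Pa ≈ 986 kPa.

P ≈ 986 kPa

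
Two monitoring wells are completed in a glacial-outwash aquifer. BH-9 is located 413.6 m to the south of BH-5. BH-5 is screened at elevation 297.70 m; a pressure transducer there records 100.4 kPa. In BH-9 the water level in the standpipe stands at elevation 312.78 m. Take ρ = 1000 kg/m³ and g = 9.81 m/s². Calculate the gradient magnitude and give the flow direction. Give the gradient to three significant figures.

i ≈ 0.0117; groundwater flows toward the north

Pressure head at BH-5: ψ = P/(ρg) = 100.4×1000 / (1000 × 9.81) = 10.23 m.
Total head at BH-5: h = z + ψ = 297.70 + 10.23 = 307.93 m.
Total head at BH-9: h = 312.78 m (water level in the piezometer is the total head).
Head difference: h(BH-5) − h(BH-9) = 307.93 − 312.78 = -4.85 m.
Hydraulic gradient: i = |Δh| / L = 4.85 / 413.6 = 0.0117.
Flow is from higher to lower head: from BH-9 toward BH-5, i.e. toward the north.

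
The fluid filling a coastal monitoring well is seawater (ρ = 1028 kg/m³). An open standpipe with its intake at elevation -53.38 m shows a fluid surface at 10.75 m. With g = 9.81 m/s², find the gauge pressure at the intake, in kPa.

P ≈ 647 kPa

Pressure head ψ = h − z = 10.75 − (-53.38) = 64.13 m.
P = ρgψ = 1028 × 9.81 × 64.13 = 646731 Pa ≈ 647 kPa.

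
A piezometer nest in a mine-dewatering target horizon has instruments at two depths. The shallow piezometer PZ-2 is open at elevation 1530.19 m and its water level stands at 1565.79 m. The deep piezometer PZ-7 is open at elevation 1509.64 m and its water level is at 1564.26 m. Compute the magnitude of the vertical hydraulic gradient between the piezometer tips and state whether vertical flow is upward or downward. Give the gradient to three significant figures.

|i_v| ≈ 0.0745; vertical flow is downward

Total head at PZ-2: h = 1565.79 m (water level in the standpipe).
Total head at PZ-7: h = 1564.26 m.
Δh = h(PZ-2) − h(PZ-7) = 1565.79 − 1564.26 = 1.53 m.
Vertical separation Δz = 1530.19 − 1509.64 = 20.55 m.
|i_v| = |Δh| / Δz = 1.53 / 20.55 = 0.0745.
Head is higher in the shallow piezometer, so vertical flow is downward (recharge condition).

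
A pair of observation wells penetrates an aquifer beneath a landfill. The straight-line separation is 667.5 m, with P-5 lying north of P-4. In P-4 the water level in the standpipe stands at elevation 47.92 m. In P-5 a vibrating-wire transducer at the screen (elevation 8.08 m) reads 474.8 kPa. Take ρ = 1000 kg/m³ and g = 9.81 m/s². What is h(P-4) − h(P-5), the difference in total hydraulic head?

Total head at P-4: h = 47.92 m (water level in the piezometer is the total head).
Pressure head at P-5: ψ = P/(ρg) = 474.8×1000 / (1000 × 9.81) = 48.40 m.
Total head at P-5: h = z + ψ = 8.08 + 48.40 = 56.48 m.
Head difference: h(P-4) − h(P-5) = 47.92 − 56.48 = -8.56 m.

Δh ≈ -8.56 m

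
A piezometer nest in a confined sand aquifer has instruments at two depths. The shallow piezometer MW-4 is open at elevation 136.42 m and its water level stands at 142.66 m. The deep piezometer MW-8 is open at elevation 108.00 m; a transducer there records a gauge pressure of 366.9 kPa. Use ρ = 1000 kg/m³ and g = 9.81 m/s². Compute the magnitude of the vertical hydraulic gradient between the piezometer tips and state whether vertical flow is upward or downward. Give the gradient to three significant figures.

|i_v| ≈ 0.0964; vertical flow is upward

Total head at MW-4: h = 142.66 m (water level in the standpipe).
Pressure head at MW-8: ψ = P/(ρg) = 366.9×1000 / (1000 × 9.81) = 37.40 m.
Total head at MW-8: h = z + ψ = 108.00 + 37.40 = 145.40 m.
Δh = h(MW-4) − h(MW-8) = 142.66 − 145.40 = -2.74 m.
Vertical separation Δz = 136.42 − 108.00 = 28.42 m.
|i_v| = |Δh| / Δz = 2.74 / 28.42 = 0.0964.
Head is higher in the deep piezometer, so vertical flow is upward (discharge condition).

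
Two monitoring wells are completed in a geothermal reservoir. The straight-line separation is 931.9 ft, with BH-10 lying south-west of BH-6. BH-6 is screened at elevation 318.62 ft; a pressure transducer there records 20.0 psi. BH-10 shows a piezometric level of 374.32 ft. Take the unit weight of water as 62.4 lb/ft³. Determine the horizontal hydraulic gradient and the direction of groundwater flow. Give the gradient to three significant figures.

Pressure head at BH-6: ψ = 144·P/γ = 144 × 20.0 / 62.4 = 46.15 ft.
Total head at BH-6: h = z + ψ = 318.62 + 46.15 = 364.77 ft.
Total head at BH-10: h = 374.32 ft (water level in the piezometer is the total head).
Head difference: h(BH-6) − h(BH-10) = 364.77 − 374.32 = -9.55 ft.
Hydraulic gradient: i = |Δh| / L = 9.55 / 931.9 = 0.0102.
Flow is from higher to lower head: from BH-10 toward BH-6, i.e. toward the north-east.

i ≈ 0.0102; groundwater flows toward the north-east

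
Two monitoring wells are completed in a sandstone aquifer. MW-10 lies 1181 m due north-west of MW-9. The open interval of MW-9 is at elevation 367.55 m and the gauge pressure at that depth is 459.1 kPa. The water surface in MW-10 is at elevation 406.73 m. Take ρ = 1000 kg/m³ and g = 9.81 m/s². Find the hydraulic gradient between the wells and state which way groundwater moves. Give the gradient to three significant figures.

i ≈ 0.00645; groundwater flows toward the north-west

Pressure head at MW-9: ψ = P/(ρg) = 459.1×1000 / (1000 × 9.81) = 46.80 m.
Total head at MW-9: h = z + ψ = 367.55 + 46.80 = 414.35 m.
Total head at MW-10: h = 406.73 m (water level in the piezometer is the total head).
Head difference: h(MW-9) − h(MW-10) = 414.35 − 406.73 = 7.62 m.
Hydraulic gradient: i = |Δh| / L = 7.62 / 1181 = 0.00645.
Flow is from higher to lower head: from MW-9 toward MW-10, i.e. toward the north-west.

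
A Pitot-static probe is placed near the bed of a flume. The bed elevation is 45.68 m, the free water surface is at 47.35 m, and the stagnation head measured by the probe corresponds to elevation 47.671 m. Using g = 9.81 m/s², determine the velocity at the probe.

v ≈ 2.51 m/s

Near the bed, under hydrostatic conditions, the piezometric head (z + ψ) equals the free-surface elevation, 47.35 m.
Velocity head = total − piezometric = 47.671 − 47.35 = 0.321 m.
v = √(2g·h_v) = √(2 × 9.81 × 0.321) = 2.51 m/s.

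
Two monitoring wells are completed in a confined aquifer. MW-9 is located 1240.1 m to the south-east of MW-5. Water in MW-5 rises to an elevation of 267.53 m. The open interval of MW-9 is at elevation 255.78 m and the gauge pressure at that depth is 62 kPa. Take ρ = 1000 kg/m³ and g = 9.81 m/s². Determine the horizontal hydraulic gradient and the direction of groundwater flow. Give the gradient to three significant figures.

i ≈ 0.00438; groundwater flows toward the south-east

Total head at MW-5: h = 267.53 m (water level in the piezometer is the total head).
Pressure head at MW-9: ψ = P/(ρg) = 62×1000 / (1000 × 9.81) = 6.32 m.
Total head at MW-9: h = z + ψ = 255.78 + 6.32 = 262.10 m.
Head difference: h(MW-5) − h(MW-9) = 267.53 − 262.10 = 5.43 m.
Hydraulic gradient: i = |Δh| / L = 5.43 / 1240.1 = 0.00438.
Flow is from higher to lower head: from MW-5 toward MW-9, i.e. toward the south-east.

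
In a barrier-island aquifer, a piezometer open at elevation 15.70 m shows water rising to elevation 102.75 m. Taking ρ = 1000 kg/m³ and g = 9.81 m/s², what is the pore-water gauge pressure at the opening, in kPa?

P ≈ 854 kPa

Pressure head ψ = h − z = 102.75 − 15.70 = 87.05 m.
P = ρgψ = 1000 × 9.81 × 87.05 = 853960 Pa ≈ 854 kPa.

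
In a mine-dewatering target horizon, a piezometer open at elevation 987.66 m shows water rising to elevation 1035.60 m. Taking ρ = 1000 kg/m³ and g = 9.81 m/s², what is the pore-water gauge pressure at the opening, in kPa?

P ≈ 470 kPa

Pressure head ψ = h − z = 1035.60 − 987.66 = 47.94 m.
P = ρgψ = 1000 × 9.81 × 47.94 = 470291 Pa ≈ 470 kPa.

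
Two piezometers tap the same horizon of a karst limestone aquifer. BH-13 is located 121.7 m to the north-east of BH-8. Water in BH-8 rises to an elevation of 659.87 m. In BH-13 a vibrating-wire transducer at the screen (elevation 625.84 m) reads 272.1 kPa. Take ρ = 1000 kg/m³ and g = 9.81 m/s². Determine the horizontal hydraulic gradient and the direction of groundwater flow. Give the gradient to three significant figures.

Total head at BH-8: h = 659.87 m (water level in the piezometer is the total head).
Pressure head at BH-13: ψ = P/(ρg) = 272.1×1000 / (1000 × 9.81) = 27.74 m.
Total head at BH-13: h = z + ψ = 625.84 + 27.74 = 653.58 m.
Head difference: h(BH-8) − h(BH-13) = 659.87 − 653.58 = 6.29 m.
Hydraulic gradient: i = |Δh| / L = 6.29 / 121.7 = 0.0517.
Flow is from higher to lower head: from BH-8 toward BH-13, i.e. toward the north-east.

i ≈ 0.0517; groundwater flows toward the north-east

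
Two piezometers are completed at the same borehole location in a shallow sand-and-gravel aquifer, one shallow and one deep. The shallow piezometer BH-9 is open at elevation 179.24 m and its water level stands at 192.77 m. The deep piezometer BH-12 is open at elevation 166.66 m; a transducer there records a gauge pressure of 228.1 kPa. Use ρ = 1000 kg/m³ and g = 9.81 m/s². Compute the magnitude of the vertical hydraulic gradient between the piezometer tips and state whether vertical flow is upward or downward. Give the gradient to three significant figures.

Total head at BH-9: h = 192.77 m (water level in the standpipe).
Pressure head at BH-12: ψ = P/(ρg) = 228.1×1000 / (1000 × 9.81) = 23.25 m.
Total head at BH-12: h = z + ψ = 166.66 + 23.25 = 189.91 m.
Δh = h(BH-9) − h(BH-12) = 192.77 − 189.91 = 2.86 m.
Vertical separation Δz = 179.24 − 166.66 = 12.58 m.
|i_v| = |Δh| / Δz = 2.86 / 12.58 = 0.227.
Head is higher in the shallow piezometer, so vertical flow is downward (recharge condition).

|i_v| ≈ 0.227; vertical flow is downward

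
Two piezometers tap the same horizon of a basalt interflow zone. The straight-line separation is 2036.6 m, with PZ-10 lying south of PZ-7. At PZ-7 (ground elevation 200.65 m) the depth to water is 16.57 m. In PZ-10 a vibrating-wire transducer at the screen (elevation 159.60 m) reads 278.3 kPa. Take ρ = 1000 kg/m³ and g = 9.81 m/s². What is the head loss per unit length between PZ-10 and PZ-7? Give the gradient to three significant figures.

i ≈ 0.00191 m/m

Total head at PZ-7: h = 200.65 − 16.57 = 184.08 m.
Pressure head at PZ-10: ψ = P/(ρg) = 278.3×1000 / (1000 × 9.81) = 28.37 m.
Total head at PZ-10: h = z + ψ = 159.60 + 28.37 = 187.97 m.
Head difference: h(PZ-7) − h(PZ-10) = 184.08 − 187.97 = -3.89 m.
Hydraulic gradient: i = |Δh| / L = 3.89 / 2036.6 = 0.00191.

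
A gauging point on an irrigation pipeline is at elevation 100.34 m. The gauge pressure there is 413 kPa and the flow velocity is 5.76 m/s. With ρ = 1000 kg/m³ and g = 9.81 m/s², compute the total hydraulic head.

Pressure head ψ = P/(ρg) = 413×1000 / (1000 × 9.81) = 42.10 m.
Velocity head = v²/(2g) = 5.76² / (2 × 9.81) = 1.691 m.
h = z + ψ + v²/(2g) = 100.34 + 42.10 + 1.691 = 144.13 m.

h ≈ 144.13 m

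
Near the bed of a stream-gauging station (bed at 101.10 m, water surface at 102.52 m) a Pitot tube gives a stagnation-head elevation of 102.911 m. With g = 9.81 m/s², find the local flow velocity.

Near the bed, under hydrostatic conditions, the piezometric head (z + ψ) equals the free-surface elevation, 102.52 m.
Velocity head = total − piezometric = 102.911 − 102.52 = 0.391 m.
v = √(2g·h_v) = √(2 × 9.81 × 0.391) = 2.77 m/s.

v ≈ 2.77 m/s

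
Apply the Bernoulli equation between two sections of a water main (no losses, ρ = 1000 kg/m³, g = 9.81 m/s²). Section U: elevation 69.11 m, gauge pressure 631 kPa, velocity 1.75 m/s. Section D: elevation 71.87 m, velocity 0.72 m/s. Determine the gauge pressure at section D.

Pressure head at U: ψ₁ = P₁/(ρg) = 631×1000 / (1000 × 9.81) = 64.32 m.
Velocity heads: v₁²/2g = 1.75²/19.62 = 0.156 m; v₂²/2g = 0.72²/19.62 = 0.026 m.
Total head H = z₁ + ψ₁ + v₁²/2g = 69.11 + 64.32 + 0.156 = 133.59 m.
ψ₂ = H − z₂ − v₂²/2g = 133.59 − 71.87 − 0.026 = 61.69 m.
P₂ = ρgψ₂ = 1000 × 9.81 × 61.69 ≈ 605 kPa.

P₂ ≈ 605 kPa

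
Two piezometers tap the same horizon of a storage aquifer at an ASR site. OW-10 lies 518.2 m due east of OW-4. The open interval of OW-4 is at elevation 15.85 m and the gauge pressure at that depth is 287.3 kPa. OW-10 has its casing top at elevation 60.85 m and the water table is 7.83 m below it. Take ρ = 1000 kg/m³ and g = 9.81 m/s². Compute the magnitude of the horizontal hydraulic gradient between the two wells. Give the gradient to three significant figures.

Pressure head at OW-4: ψ = P/(ρg) = 287.3×1000 / (1000 × 9.81) = 29.29 m.
Total head at OW-4: h = z + ψ = 15.85 + 29.29 = 45.14 m.
Total head at OW-10: h = 60.85 − 7.83 = 53.02 m.
Head difference: h(OW-4) − h(OW-10) = 45.14 − 53.02 = -7.88 m.
Hydraulic gradient: i = |Δh| / L = 7.88 / 518.2 = 0.0152.

i ≈ 0.0152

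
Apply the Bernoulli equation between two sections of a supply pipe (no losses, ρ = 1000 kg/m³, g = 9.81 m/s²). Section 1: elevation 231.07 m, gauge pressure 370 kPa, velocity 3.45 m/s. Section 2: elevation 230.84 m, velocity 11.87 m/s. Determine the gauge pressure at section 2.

P₂ ≈ 308 kPa

Pressure head at 1: ψ₁ = P₁/(ρg) = 370×1000 / (1000 × 9.81) = 37.72 m.
Velocity heads: v₁²/2g = 3.45²/19.62 = 0.607 m; v₂²/2g = 11.87²/19.62 = 7.181 m.
Total head H = z₁ + ψ₁ + v₁²/2g = 231.07 + 37.72 + 0.607 = 269.40 m.
ψ₂ = H − z₂ − v₂²/2g = 269.40 − 230.84 − 7.181 = 31.38 m.
P₂ = ρgψ₂ = 1000 × 9.81 × 31.38 ≈ 308 kPa.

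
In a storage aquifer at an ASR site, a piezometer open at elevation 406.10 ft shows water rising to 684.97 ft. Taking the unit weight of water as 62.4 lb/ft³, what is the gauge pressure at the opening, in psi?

P ≈ 121 psi

Pressure head ψ = h − z = 684.97 − 406.10 = 278.87 ft.
P = γ·ψ / 144 = 62.4 × 278.87 / 144 = 121 psi.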